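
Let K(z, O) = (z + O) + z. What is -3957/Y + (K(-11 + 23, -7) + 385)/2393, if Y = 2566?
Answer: -8437569/6140438 ≈ -1.3741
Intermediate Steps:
K(z, O) = O + 2*z (K(z, O) = (O + z) + z = O + 2*z)
-3957/Y + (K(-11 + 23, -7) + 385)/2393 = -3957/2566 + ((-7 + 2*(-11 + 23)) + 385)/2393 = -3957*1/2566 + ((-7 + 2*12) + 385)*(1/2393) = -3957/2566 + ((-7 + 24) + 385)*(1/2393) = -3957/2566 + (17 + 385)*(1/2393) = -3957/2566 + 402*(1/2393) = -3957/2566 + 402/2393 = -8437569/6140438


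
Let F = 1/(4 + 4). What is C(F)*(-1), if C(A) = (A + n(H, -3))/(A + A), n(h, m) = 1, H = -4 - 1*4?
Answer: -9/2 ≈ -4.5000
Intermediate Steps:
F = ⅛ (F = 1/8 = ⅛ ≈ 0.12500)
H = -8 (H = -4 - 4 = -8)
C(A) = (1 + A)/(2*A) (C(A) = (A + 1)/(A + A) = (1 + A)/((2*A)) = (1 + A)*(1/(2*A)) = (1 + A)/(2*A))
C(F)*(-1) = ((1 + ⅛)/(2*(⅛)))*(-1) = ((½)*8*(9/8))*(-1) = (9/2)*(-1) = -9/2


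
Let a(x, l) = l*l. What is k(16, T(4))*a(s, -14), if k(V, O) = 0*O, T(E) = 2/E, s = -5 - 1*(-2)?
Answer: 0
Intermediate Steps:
s = -3 (s = -5 + 2 = -3)
a(x, l) = l²
k(V, O) = 0
k(16, T(4))*a(s, -14) = 0*(-14)² = 0*196 = 0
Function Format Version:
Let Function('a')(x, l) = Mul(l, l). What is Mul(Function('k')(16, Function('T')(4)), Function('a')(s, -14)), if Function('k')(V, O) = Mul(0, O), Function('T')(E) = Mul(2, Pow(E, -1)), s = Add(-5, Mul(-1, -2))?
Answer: 0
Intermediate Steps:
s = -3 (s = Add(-5, 2) = -3)
Function('a')(x, l) = Pow(l, 2)
Function('k')(V, O) = 0
Mul(Function('k')(16, Function('T')(4)), Function('a')(s, -14)) = Mul(0, Pow(-14, 2)) = Mul(0, 196) = 0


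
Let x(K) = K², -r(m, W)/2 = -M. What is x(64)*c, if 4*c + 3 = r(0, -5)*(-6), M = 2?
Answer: -27648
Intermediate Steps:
r(m, W) = 4 (r(m, W) = -(-2)*2 = -2*(-2) = 4)
c = -27/4 (c = -¾ + (4*(-6))/4 = -¾ + (¼)*(-24) = -¾ - 6 = -27/4 ≈ -6.7500)
x(64)*c = 64²*(-27/4) = 4096*(-27/4) = -27648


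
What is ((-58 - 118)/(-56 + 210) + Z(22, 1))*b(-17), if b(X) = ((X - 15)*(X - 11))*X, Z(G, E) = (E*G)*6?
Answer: -1993216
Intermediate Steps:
Z(G, E) = 6*E*G
b(X) = X*(-15 + X)*(-11 + X) (b(X) = ((-15 + X)*(-11 + X))*X = X*(-15 + X)*(-11 + X))
((-58 - 118)/(-56 + 210) + Z(22, 1))*b(-17) = ((-58 - 118)/(-56 + 210) + 6*1*22)*(-17*(165 + (-17)² - 26*(-17))) = (-176/154 + 132)*(-17*(165 + 289 + 442)) = (-176*1/154 + 132)*(-17*896) = (-8/7 + 132)*(-15232) = (916/7)*(-15232) = -1993216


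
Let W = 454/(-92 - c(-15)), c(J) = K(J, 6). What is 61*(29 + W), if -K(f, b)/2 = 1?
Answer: 65758/45 ≈ 1461.3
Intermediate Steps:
K(f, b) = -2 (K(f, b) = -2*1 = -2)
c(J) = -2
W = -227/45 (W = 454/(-92 - 1*(-2)) = 454/(-92 + 2) = 454/(-90) = 454*(-1/90) = -227/45 ≈ -5.0444)
61*(29 + W) = 61*(29 - 227/45) = 61*(1078/45) = 65758/45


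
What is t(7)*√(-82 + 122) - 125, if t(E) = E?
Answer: -125 + 14*√10 ≈ -80.728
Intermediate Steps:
t(7)*√(-82 + 122) - 125 = 7*√(-82 + 122) - 125 = 7*√40 - 125 = 7*(2*√10) - 125 = 14*√10 - 125 = -125 + 14*√10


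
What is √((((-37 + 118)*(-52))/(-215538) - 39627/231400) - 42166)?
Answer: I*√29136398795377378330462/831258220 ≈ 205.34*I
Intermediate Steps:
√((((-37 + 118)*(-52))/(-215538) - 39627/231400) - 42166) = √(((81*(-52))*(-1/215538) - 39627*1/231400) - 42166) = √((-4212*(-1/215538) - 39627/231400) - 42166) = √((702/35923 - 39627/231400) - 42166) = √(-1261077921/8312582200 - 42166) = √(-350509602123121/8312582200) = I*√29136398795377378330462/831258220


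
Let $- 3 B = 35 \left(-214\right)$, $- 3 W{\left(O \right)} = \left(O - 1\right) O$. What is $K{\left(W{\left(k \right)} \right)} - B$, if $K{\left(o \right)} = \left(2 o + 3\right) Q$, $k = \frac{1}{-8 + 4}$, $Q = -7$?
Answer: $- \frac{60389}{24} \approx -2516.2$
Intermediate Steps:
$k = - \frac{1}{4}$ ($k = \frac{1}{-4} = - \frac{1}{4} \approx -0.25$)
$W{\left(O \right)} = - \frac{O \left(-1 + O\right)}{3}$ ($W{\left(O \right)} = - \frac{\left(O - 1\right) O}{3} = - \frac{\left(-1 + O\right) O}{3} = - \frac{O \left(-1 + O\right)}{3}$)
$K{\left(o \right)} = -21 - 14 o$ ($K{\left(o \right)} = \left(2 o + 3\right) \left(-7\right) = \left(3 + 2 o\right) \left(-7\right) = -21 - 14 o$)
$B = \frac{7490}{3}$ ($B = - \frac{35 \left(-214\right)}{3} = \left(- \frac{1}{3}\right) \left(-7490\right) = \frac{7490}{3} \approx 2496.7$)
$K{\left(W{\left(k \right)} \right)} - B = \left(-21 - 14 \cdot \frac{1}{3} \left(- \frac{1}{4}\right) \left(1 - - \frac{1}{4}\right)\right) - \frac{7490}{3} = \left(-21 - 14 \cdot \frac{1}{3} \left(- \frac{1}{4}\right) \left(1 + \frac{1}{4}\right)\right) - \frac{7490}{3} = \left(-21 - 14 \cdot \frac{1}{3} \left(- \frac{1}{4}\right) \frac{5}{4}\right) - \frac{7490}{3} = \left(-21 - - \frac{35}{24}\right) - \frac{7490}{3} = \left(-21 + \frac{35}{24}\right) - \frac{7490}{3} = - \frac{469}{24} - \frac{7490}{3} = - \frac{60389}{24}$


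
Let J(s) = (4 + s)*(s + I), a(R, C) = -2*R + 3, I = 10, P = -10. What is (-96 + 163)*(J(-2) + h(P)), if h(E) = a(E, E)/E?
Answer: 9179/10 ≈ 917.90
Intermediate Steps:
a(R, C) = 3 - 2*R
J(s) = (4 + s)*(10 + s) (J(s) = (4 + s)*(s + 10) = (4 + s)*(10 + s))
h(E) = (3 - 2*E)/E
(-96 + 163)*(J(-2) + h(P)) = (-96 + 163)*((40 + (-2)² + 14*(-2)) + (-2 + 3/(-10))) = 67*((40 + 4 - 28) + (-2 + 3*(-⅒))) = 67*(16 + (-2 - 3/10)) = 67*(16 - 23/10) = 67*(137/10) = 9179/10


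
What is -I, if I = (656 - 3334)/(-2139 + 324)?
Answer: -2678/1815 ≈ -1.4755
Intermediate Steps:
I = 2678/1815 (I = -2678/(-1815) = -2678*(-1/1815) = 2678/1815 ≈ 1.4755)
-I = -1*2678/1815 = -2678/1815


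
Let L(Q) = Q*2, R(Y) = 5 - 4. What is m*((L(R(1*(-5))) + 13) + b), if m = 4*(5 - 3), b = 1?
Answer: 128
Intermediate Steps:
R(Y) = 1
L(Q) = 2*Q
m = 8 (m = 4*2 = 8)
m*((L(R(1*(-5))) + 13) + b) = 8*((2*1 + 13) + 1) = 8*((2 + 13) + 1) = 8*(15 + 1) = 8*16 = 128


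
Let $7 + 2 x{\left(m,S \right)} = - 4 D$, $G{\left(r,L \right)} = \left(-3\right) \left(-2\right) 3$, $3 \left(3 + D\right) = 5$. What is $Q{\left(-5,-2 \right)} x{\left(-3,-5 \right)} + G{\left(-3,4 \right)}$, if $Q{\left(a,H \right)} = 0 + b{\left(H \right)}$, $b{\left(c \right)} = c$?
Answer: $\frac{59}{3} \approx 19.667$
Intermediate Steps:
$D = - \frac{4}{3}$ ($D = -3 + \frac{1}{3} \cdot 5 = -3 + \frac{5}{3} = - \frac{4}{3} \approx -1.3333$)
$Q{\left(a,H \right)} = H$ ($Q{\left(a,H \right)} = 0 + H = H$)
$G{\left(r,L \right)} = 18$ ($G{\left(r,L \right)} = 6 \cdot 3 = 18$)
$x{\left(m,S \right)} = - \frac{5}{6}$ ($x{\left(m,S \right)} = - \frac{7}{2} + \frac{\left(-4\right) \left(- \frac{4}{3}\right)}{2} = - \frac{7}{2} + \frac{1}{2} \cdot \frac{16}{3} = - \frac{7}{2} + \frac{8}{3} = - \frac{5}{6}$)
$Q{\left(-5,-2 \right)} x{\left(-3,-5 \right)} + G{\left(-3,4 \right)} = \left(-2\right) \left(- \frac{5}{6}\right) + 18 = \frac{5}{3} + 18 = \frac{59}{3}$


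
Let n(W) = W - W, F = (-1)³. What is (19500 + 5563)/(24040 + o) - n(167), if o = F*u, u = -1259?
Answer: 25063/25299 ≈ 0.99067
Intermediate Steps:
F = -1
o = 1259 (o = -1*(-1259) = 1259)
n(W) = 0
(19500 + 5563)/(24040 + o) - n(167) = (19500 + 5563)/(24040 + 1259) - 1*0 = 25063/25299 + 0 = 25063/25299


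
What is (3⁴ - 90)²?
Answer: 81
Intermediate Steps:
(3⁴ - 90)² = (81 - 90)² = (-9)² = 81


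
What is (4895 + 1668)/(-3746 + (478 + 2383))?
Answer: -6563/885 ≈ -7.4158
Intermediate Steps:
(4895 + 1668)/(-3746 + (478 + 2383)) = 6563/(-3746 + 2861) = 6563/(-885) = 6563*(-1/885) = -6563/885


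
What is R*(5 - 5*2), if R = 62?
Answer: -310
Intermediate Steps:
R*(5 - 5*2) = 62*(5 - 5*2) = 62*(5 - 10) = 62*(-5) = -310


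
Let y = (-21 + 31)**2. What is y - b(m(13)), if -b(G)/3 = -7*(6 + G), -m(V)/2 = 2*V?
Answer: 1066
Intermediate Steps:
m(V) = -4*V
y = 100 (y = 10**2 = 100)
b(G) = 126 + 21*G (b(G) = -(-21)*(6 + G) = -3*(-42 - 7*G) = 126 + 21*G)
y - b(m(13)) = 100 - (126 + 21*(-4*13)) = 100 - (126 + 21*(-52)) = 100 - (126 - 1092) = 100 - 1*(-966) = 100 + 966 = 1066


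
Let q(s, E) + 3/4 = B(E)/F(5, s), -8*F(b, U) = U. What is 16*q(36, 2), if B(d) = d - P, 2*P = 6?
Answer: -76/9 ≈ -8.4444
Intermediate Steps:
P = 3 (P = (½)*6 = 3)
B(d) = -3 + d (B(d) = d - 1*3 = d - 3 = -3 + d)
F(b, U) = -U/8
q(s, E) = -¾ - 8*(-3 + E)/s (q(s, E) = -¾ + (-3 + E)/((-s/8)) = -¾ + (-3 + E)*(-8/s) = -¾ - 8*(-3 + E)/s)
16*q(36, 2) = 16*((¼)*(96 - 32*2 - 3*36)/36) = 16*((¼)*(1/36)*(96 - 64 - 108)) = 16*((¼)*(1/36)*(-76)) = 16*(-19/36) = -76/9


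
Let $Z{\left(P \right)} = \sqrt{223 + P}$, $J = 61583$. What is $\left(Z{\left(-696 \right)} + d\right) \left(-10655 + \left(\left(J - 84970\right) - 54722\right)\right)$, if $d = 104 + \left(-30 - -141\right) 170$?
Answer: $-1684208136 - 88764 i \sqrt{473} \approx -1.6842 \cdot 10^{9} - 1.9305 \cdot 10^{6} i$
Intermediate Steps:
$d = 18974$ ($d = 104 + \left(-30 + 141\right) 170 = 104 + 111 \cdot 170 = 104 + 18870 = 18974$)
$\left(Z{\left(-696 \right)} + d\right) \left(-10655 + \left(\left(J - 84970\right) - 54722\right)\right) = \left(\sqrt{223 - 696} + 18974\right) \left(-10655 + \left(\left(61583 - 84970\right) - 54722\right)\right) = \left(\sqrt{-473} + 18974\right) \left(-10655 - 78109\right) = \left(i \sqrt{473} + 18974\right) \left(-10655 - 78109\right) = \left(18974 + i \sqrt{473}\right) \left(-88764\right) = -1684208136 - 88764 i \sqrt{473}$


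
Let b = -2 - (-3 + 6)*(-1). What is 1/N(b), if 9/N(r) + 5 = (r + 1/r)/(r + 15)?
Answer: -13/24 ≈ -0.54167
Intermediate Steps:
b = 1 (b = -2 - 1*3*(-1) = -2 - 3*(-1) = -2 + 3 = 1)
N(r) = 9/(-5 + (r + 1/r)/(15 + r)) (N(r) = 9/(-5 + (r + 1/r)/(r + 15)) = 9/(-5 + (r + 1/r)/(15 + r)))
1/N(b) = 1/(-9*1*(15 + 1)/(-1 + 4*1² + 75*1)) = 1/(-9*1*16/(-1 + 4*1 + 75)) = 1/(-9*1*16/(-1 + 4 + 75)) = 1/(-9*1*16/78) = 1/(-9*1*1/78*16) = 1/(-24/13) = -13/24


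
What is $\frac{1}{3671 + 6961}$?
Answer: $\frac{1}{10632} \approx 9.4056 \cdot 10^{-5}$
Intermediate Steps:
$\frac{1}{3671 + 6961} = \frac{1}{10632}$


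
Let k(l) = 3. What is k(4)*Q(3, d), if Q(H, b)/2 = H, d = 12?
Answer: 18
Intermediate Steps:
Q(H, b) = 2*H
k(4)*Q(3, d) = 3*(2*3) = 3*6 = 18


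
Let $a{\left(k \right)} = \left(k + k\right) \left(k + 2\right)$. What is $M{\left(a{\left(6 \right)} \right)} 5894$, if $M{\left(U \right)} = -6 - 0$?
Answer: $-35364$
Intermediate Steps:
$a{\left(k \right)} = 2 k \left(2 + k\right)$
$M{\left(U \right)} = -6$ ($M{\left(U \right)} = -6 + 0 = -6$)
$M{\left(a{\left(6 \right)} \right)} 5894 = \left(-6\right) 5894 = -35364$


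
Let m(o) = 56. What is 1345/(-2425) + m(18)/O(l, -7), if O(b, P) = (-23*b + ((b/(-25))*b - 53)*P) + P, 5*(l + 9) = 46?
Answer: -5431376/13618315 ≈ -0.39883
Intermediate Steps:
l = ⅕ (l = -9 + (⅕)*46 = -9 + 46/5 = ⅕ ≈ 0.20000)
O(b, P) = P - 23*b + P*(-53 - b²/25) (O(b, P) = (-23*b + ((b*(-1/25))*b - 53)*P) + P = (-23*b + ((-b/25)*b - 53)*P) + P = (-23*b + (-b²/25 - 53)*P) + P = (-23*b + (-53 - b²/25)*P) + P = (-23*b + P*(-53 - b²/25)) + P = P - 23*b + P*(-53 - b²/25))
1345/(-2425) + m(18)/O(l, -7) = 1345/(-2425) + 56/(-52*(-7) - 23*⅕ - 1/25*(-7)*(⅕)²) = 1345*(-1/2425) + 56/(364 - 23/5 - 1/25*(-7)*1/25) = -269/485 + 56/(364 - 23/5 + 7/625) = -269/485 + 56/(224632/625) = -269/485 + 56*(625/224632) = -269/485 + 4375/28079 = -5431376/13618315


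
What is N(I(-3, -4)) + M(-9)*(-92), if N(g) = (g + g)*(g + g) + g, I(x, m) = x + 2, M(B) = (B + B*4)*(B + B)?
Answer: -74517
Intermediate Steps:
M(B) = 10*B**2 (M(B) = (B + 4*B)*(2*B) = (5*B)*(2*B) = 10*B**2)
I(x, m) = 2 + x
N(g) = g + 4*g**2 (N(g) = (2*g)*(2*g) + g = 4*g**2 + g = g + 4*g**2)
N(I(-3, -4)) + M(-9)*(-92) = (2 - 3)*(1 + 4*(2 - 3)) + (10*(-9)**2)*(-92) = -(1 + 4*(-1)) + (10*81)*(-92) = -(1 - 4) + 810*(-92) = -1*(-3) - 74520 = 3 - 74520 = -74517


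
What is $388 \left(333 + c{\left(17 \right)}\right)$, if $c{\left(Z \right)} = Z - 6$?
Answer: $133472$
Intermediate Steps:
$c{\left(Z \right)} = -6 + Z$
$388 \left(333 + c{\left(17 \right)}\right) = 388 \left(333 + \left(-6 + 17\right)\right) = 388 \left(333 + 11\right) = 388 \cdot 344 = 133472$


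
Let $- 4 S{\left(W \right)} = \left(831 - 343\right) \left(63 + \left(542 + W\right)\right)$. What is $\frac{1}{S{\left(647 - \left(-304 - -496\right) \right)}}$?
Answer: $- \frac{1}{129320} \approx -7.7328 \cdot 10^{-6}$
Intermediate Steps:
$S{\left(W \right)} = -73810 - 122 W$ ($S{\left(W \right)} = - \frac{\left(831 - 343\right) \left(63 + \left(542 + W\right)\right)}{4} = - \frac{488 \left(605 + W\right)}{4} = - \frac{295240 + 488 W}{4} = -73810 - 122 W$)
$\frac{1}{S{\left(647 - \left(-304 - -496\right) \right)}} = \frac{1}{-73810 - 122 \left(647 - \left(-304 - -496\right)\right)} = \frac{1}{-73810 - 122 \left(647 - \left(-304 + 496\right)\right)} = \frac{1}{-73810 - 122 \left(647 - 192\right)} = \frac{1}{-73810 - 55510} = \frac{1}{-129320} = - \frac{1}{129320}$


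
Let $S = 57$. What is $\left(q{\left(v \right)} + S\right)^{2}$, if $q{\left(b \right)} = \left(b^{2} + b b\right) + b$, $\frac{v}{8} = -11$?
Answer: $238918849$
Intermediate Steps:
$v = -88$ ($v = 8 \left(-11\right) = -88$)
$q{\left(b \right)} = b + 2 b^{2}$ ($q{\left(b \right)} = \left(b^{2} + b^{2}\right) + b = 2 b^{2} + b = b + 2 b^{2}$)
$\left(q{\left(v \right)} + S\right)^{2} = \left(- 88 \left(1 + 2 \left(-88\right)\right) + 57\right)^{2} = \left(- 88 \left(1 - 176\right) + 57\right)^{2} = \left(\left(-88\right) \left(-175\right) + 57\right)^{2} = \left(15400 + 57\right)^{2} = 15457^{2} = 238918849$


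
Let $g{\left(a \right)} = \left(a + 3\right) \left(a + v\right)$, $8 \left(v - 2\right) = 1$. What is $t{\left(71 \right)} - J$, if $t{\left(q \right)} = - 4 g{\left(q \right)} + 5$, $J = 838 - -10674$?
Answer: $-33152$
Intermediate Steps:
$v = \frac{17}{8}$ ($v = 2 + \frac{1}{8} \cdot 1 = 2 + \frac{1}{8} = \frac{17}{8} \approx 2.125$)
$J = 11512$ ($J = 838 + 10674 = 11512$)
$g{\left(a \right)} = \left(3 + a\right) \left(\frac{17}{8} + a\right)$ ($g{\left(a \right)} = \left(a + 3\right) \left(a + \frac{17}{8}\right) = \left(3 + a\right) \left(\frac{17}{8} + a\right)$)
$t{\left(q \right)} = - \frac{41}{2} - 4 q^{2} - \frac{41 q}{2}$ ($t{\left(q \right)} = - 4 \left(\frac{51}{8} + q^{2} + \frac{41 q}{8}\right) + 5 = \left(- \frac{51}{2} - 4 q^{2} - \frac{41 q}{2}\right) + 5 = - \frac{41}{2} - 4 q^{2} - \frac{41 q}{2}$)
$t{\left(71 \right)} - J = \left(- \frac{41}{2} - 4 \cdot 71^{2} - \frac{2911}{2}\right) - 11512 = \left(- \frac{41}{2} - 20164 - \frac{2911}{2}\right) - 11512 = -21640 - 11512 = -33152$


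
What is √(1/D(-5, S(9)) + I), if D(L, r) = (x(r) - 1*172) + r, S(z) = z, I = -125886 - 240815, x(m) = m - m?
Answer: 2*I*√2435719758/163 ≈ 605.56*I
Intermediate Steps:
x(m) = 0
I = -366701
D(L, r) = -172 + r (D(L, r) = (0 - 1*172) + r = (0 - 172) + r = -172 + r)
√(1/D(-5, S(9)) + I) = √(1/(-172 + 9) - 366701) = √(1/(-163) - 366701) = √(-1/163 - 366701) = √(-59772264/163) = 2*I*√2435719758/163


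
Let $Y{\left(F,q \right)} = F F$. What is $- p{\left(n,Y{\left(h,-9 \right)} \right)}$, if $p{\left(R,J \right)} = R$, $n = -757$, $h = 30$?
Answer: $757$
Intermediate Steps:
$Y{\left(F,q \right)} = F^{2}$
$- p{\left(n,Y{\left(h,-9 \right)} \right)} = \left(-1\right) \left(-757\right) = 757$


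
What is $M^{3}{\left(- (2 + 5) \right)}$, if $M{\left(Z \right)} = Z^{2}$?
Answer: $117649$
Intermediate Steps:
$M^{3}{\left(- (2 + 5) \right)} = \left(\left(- (2 + 5)\right)^{2}\right)^{3} = \left(\left(\left(-1\right) 7\right)^{2}\right)^{3} = \left(\left(-7\right)^{2}\right)^{3} = 49^{3} = 117649$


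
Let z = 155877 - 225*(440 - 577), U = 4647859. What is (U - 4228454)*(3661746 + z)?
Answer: 1614058333440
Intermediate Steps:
z = 186702 (z = 155877 - 225*(-137) = 155877 + 30825 = 186702)
(U - 4228454)*(3661746 + z) = (4647859 - 4228454)*(3661746 + 186702) = 419405*3848448 = 1614058333440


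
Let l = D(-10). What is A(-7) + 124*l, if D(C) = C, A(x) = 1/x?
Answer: -8681/7 ≈ -1240.1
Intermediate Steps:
l = -10
A(-7) + 124*l = 1/(-7) + 124*(-10) = -⅐ - 1240 = -8681/7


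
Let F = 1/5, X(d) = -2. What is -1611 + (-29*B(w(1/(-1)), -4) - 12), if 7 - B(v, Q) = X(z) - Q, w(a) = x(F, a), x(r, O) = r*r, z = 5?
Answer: -1768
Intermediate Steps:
F = ⅕ (F = 1*(⅕) = ⅕ ≈ 0.20000)
x(r, O) = r²
w(a) = 1/25 (w(a) = (⅕)² = 1/25)
B(v, Q) = 9 + Q (B(v, Q) = 7 - (-2 - Q) = 7 + (2 + Q) = 9 + Q)
-1611 + (-29*B(w(1/(-1)), -4) - 12) = -1611 + (-29*(9 - 4) - 12) = -1611 + (-29*5 - 12) = -1611 + (-145 - 12) = -1611 - 157 = -1768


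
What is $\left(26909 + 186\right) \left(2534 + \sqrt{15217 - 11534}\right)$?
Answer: $68658730 + 27095 \sqrt{3683} \approx 7.0303 \cdot 10^{7}$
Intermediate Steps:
$\left(26909 + 186\right) \left(2534 + \sqrt{15217 - 11534}\right) = 27095 \left(2534 + \sqrt{15217 - 11534}\right) = 27095 \left(2534 + \sqrt{3683}\right) = 68658730 + 27095 \sqrt{3683}$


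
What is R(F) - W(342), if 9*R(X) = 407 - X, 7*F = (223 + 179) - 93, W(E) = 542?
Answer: -31606/63 ≈ -501.68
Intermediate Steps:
F = 309/7 (F = ((223 + 179) - 93)/7 = (402 - 93)/7 = (⅐)*309 = 309/7 ≈ 44.143)
R(X) = 407/9 - X/9 (R(X) = (407 - X)/9 = 407/9 - X/9)
R(F) - W(342) = (407/9 - ⅑*309/7) - 1*542 = (407/9 - 103/21) - 542 = 2540/63 - 542 = -31606/63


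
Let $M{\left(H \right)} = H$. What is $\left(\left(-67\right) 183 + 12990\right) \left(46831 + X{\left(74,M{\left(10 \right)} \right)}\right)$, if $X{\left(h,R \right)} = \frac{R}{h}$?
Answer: $\frac{1263176208}{37} \approx 3.414 \cdot 10^{7}$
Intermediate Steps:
$\left(\left(-67\right) 183 + 12990\right) \left(46831 + X{\left(74,M{\left(10 \right)} \right)}\right) = \left(\left(-67\right) 183 + 12990\right) \left(46831 + \frac{10}{74}\right) = \left(-12261 + 12990\right) \left(46831 + 10 \cdot \frac{1}{74}\right) = 729 \left(46831 + \frac{5}{37}\right) = 729 \cdot \frac{1732752}{37} = \frac{1263176208}{37}$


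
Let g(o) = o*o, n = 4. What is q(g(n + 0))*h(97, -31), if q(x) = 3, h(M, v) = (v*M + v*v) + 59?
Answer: -5961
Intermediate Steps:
h(M, v) = 59 + v² + M*v (h(M, v) = (M*v + v²) + 59 = (v² + M*v) + 59 = 59 + v² + M*v)
g(o) = o²
q(g(n + 0))*h(97, -31) = 3*(59 + (-31)² + 97*(-31)) = 3*(59 + 961 - 3007) = 3*(-1987) = -5961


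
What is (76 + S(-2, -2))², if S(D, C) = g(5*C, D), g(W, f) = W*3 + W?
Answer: 1296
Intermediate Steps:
g(W, f) = 4*W (g(W, f) = 3*W + W = 4*W)
S(D, C) = 20*C (S(D, C) = 4*(5*C) = 20*C)
(76 + S(-2, -2))² = (76 + 20*(-2))² = (76 - 40)² = 36² = 1296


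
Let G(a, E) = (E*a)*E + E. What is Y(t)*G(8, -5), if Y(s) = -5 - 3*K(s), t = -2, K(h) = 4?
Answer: -3315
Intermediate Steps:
G(a, E) = E + a*E² (G(a, E) = a*E² + E = E + a*E²)
Y(s) = -17 (Y(s) = -5 - 3*4 = -5 - 12 = -17)
Y(t)*G(8, -5) = -(-85)*(1 - 5*8) = -(-85)*(1 - 40) = -(-85)*(-39) = -17*195 = -3315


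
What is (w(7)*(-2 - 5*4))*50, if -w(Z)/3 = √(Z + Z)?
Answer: 3300*√14 ≈ 12347.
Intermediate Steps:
w(Z) = -3*√2*√Z (w(Z) = -3*√(Z + Z) = -3*√2*√Z)
(w(7)*(-2 - 5*4))*50 = ((-3*√2*√7)*(-2 - 5*4))*50 = ((-3*√14)*(-2 - 20))*50 = (-3*√14*(-22))*50 = (66*√14)*50 = 3300*√14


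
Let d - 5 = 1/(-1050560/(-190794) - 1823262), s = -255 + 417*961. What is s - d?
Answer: 69656246029968515/173933199734 ≈ 4.0048e+5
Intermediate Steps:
s = 400482 (s = -255 + 400737 = 400482)
d = 869665903273/173933199734 (d = 5 + 1/(-1050560/(-190794) - 1823262) = 5 + 1/(-1050560*(-1/190794) - 1823262) = 5 + 1/(525280/95397 - 1823262) = 5 + 1/(-173933199734/95397) = 5 - 95397/173933199734 = 869665903273/173933199734 ≈ 5.0000)
s - d = 400482 - 1*869665903273/173933199734 = 400482 - 869665903273/173933199734 = 69656246029968515/173933199734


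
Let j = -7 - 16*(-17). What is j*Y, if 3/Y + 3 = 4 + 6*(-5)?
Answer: -795/29 ≈ -27.414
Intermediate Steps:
j = 265 (j = -7 + 272 = 265)
Y = -3/29 (Y = 3/(-3 + (4 + 6*(-5))) = 3/(-3 + (4 - 30)) = 3/(-3 - 26) = 3/(-29) = 3*(-1/29) = -3/29 ≈ -0.10345)
j*Y = 265*(-3/29) = -795/29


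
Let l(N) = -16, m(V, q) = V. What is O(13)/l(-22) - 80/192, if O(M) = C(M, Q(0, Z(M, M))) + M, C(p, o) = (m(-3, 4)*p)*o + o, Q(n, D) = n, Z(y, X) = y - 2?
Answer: -59/48 ≈ -1.2292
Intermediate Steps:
Z(y, X) = -2 + y
C(p, o) = o - 3*o*p (C(p, o) = (-3*p)*o + o = -3*o*p + o = o - 3*o*p)
O(M) = M (O(M) = 0*(1 - 3*M) + M = 0 + M = M)
O(13)/l(-22) - 80/192 = 13/(-16) - 80/192 = 13*(-1/16) - 80*1/192 = -13/16 - 5/12 = -59/48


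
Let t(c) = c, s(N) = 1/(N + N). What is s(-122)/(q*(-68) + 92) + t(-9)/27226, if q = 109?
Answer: -8023747/24313907040 ≈ -0.00033001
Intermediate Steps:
s(N) = 1/(2*N)
s(-122)/(q*(-68) + 92) + t(-9)/27226 = ((½)/(-122))/(109*(-68) + 92) - 9/27226 = ((½)*(-1/122))/(-7412 + 92) - 9*1/27226 = -1/244/(-7320) - 9/27226 = -1/244*(-1/7320) - 9/27226 = 1/1786080 - 9/27226 = -8023747/24313907040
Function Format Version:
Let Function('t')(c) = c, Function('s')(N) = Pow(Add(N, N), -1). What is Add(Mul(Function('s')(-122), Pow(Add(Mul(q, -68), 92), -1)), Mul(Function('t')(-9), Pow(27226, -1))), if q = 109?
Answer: Rational(-8023747, 24313907040) ≈ -0.00033001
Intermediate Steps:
Function('s')(N) = Mul(Rational(1, 2), Pow(N, -1)) (Function('s')(N) = Pow(Mul(2, N), -1) = Mul(Rational(1, 2), Pow(N, -1)))
Add(Mul(Function('s')(-122), Pow(Add(Mul(q, -68), 92), -1)), Mul(Function('t')(-9), Pow(27226, -1))) = Add(Mul(Mul(Rational(1, 2), Pow(-122, -1)), Pow(Add(Mul(109, -68), 92), -1)), Mul(-9, Pow(27226, -1))) = Add(Mul(Mul(Rational(1, 2), Rational(-1, 122)), Pow(Add(-7412, 92), -1)), Mul(-9, Rational(1, 27226))) = Add(Mul(Rational(-1, 244), Pow(-7320, -1)), Rational(-9, 27226)) = Add(Mul(Rational(-1, 244), Rational(-1, 7320)), Rational(-9, 27226)) = Add(Rational(1, 1786080), Rational(-9, 27226)) = Rational(-8023747, 24313907040)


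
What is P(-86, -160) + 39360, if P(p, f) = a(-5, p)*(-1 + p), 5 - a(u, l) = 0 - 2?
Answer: 38751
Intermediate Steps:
a(u, l) = 7 (a(u, l) = 5 - (0 - 2) = 5 - 1*(-2) = 5 + 2 = 7)
P(p, f) = -7 + 7*p (P(p, f) = 7*(-1 + p) = -7 + 7*p)
P(-86, -160) + 39360 = (-7 + 7*(-86)) + 39360 = (-7 - 602) + 39360 = -609 + 39360 = 38751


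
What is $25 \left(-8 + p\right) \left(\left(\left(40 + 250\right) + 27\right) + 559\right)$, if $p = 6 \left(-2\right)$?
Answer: $-438000$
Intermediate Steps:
$p = -12$
$25 \left(-8 + p\right) \left(\left(\left(40 + 250\right) + 27\right) + 559\right) = 25 \left(-8 - 12\right) \left(\left(\left(40 + 250\right) + 27\right) + 559\right) = 25 \left(-20\right) \left(\left(290 + 27\right) + 559\right) = - 500 \left(317 + 559\right) = \left(-500\right) 876 = -438000$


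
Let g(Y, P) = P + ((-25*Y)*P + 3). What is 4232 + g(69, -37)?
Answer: 68023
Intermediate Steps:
g(Y, P) = 3 + P - 25*P*Y (g(Y, P) = P + (-25*P*Y + 3) = P + (3 - 25*P*Y) = 3 + P - 25*P*Y)
4232 + g(69, -37) = 4232 + (3 - 37 - 25*(-37)*69) = 4232 + (3 - 37 + 63825) = 4232 + 63791 = 68023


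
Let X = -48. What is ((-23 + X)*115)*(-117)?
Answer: 955305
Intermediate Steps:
((-23 + X)*115)*(-117) = ((-23 - 48)*115)*(-117) = -71*115*(-117) = -8165*(-117) = 955305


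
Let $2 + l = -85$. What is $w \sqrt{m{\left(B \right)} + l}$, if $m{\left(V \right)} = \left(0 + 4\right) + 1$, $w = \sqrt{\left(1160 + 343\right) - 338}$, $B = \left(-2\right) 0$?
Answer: $i \sqrt{95530} \approx 309.08 i$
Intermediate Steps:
$B = 0$
$l = -87$ ($l = -2 - 85 = -87$)
$w = \sqrt{1165}$ ($w = \sqrt{1503 - 338} = \sqrt{1165} \approx 34.132$)
$m{\left(V \right)} = 5$ ($m{\left(V \right)} = 4 + 1 = 5$)
$w \sqrt{m{\left(B \right)} + l} = \sqrt{1165} \sqrt{5 - 87} = \sqrt{1165} \sqrt{-82} = \sqrt{1165} i \sqrt{82} = i \sqrt{95530}$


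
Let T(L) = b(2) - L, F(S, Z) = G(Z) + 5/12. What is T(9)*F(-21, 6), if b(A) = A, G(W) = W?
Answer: -539/12 ≈ -44.917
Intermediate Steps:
F(S, Z) = 5/12 + Z (F(S, Z) = Z + 5/12 = 5/12 + Z)
T(L) = 2 - L
T(9)*F(-21, 6) = (2 - 1*9)*(5/12 + 6) = (2 - 9)*(77/12) = -7*77/12 = -539/12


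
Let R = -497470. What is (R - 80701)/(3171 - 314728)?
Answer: 578171/311557 ≈ 1.8557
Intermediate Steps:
(R - 80701)/(3171 - 314728) = (-497470 - 80701)/(3171 - 314728) = -578171/(-311557) = -578171*(-1/311557) = 578171/311557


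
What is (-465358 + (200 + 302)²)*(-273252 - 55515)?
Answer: 70143754518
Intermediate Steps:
(-465358 + (200 + 302)²)*(-273252 - 55515) = (-465358 + 502²)*(-328767) = (-465358 + 252004)*(-328767) = -213354*(-328767) = 70143754518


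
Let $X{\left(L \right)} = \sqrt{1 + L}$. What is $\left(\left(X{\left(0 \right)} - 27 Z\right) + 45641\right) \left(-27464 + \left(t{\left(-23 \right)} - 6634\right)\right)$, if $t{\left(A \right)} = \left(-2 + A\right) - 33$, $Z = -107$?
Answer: $-1657624836$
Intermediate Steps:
$t{\left(A \right)} = -35 + A$
$\left(\left(X{\left(0 \right)} - 27 Z\right) + 45641\right) \left(-27464 + \left(t{\left(-23 \right)} - 6634\right)\right) = \left(\left(\sqrt{1 + 0} - -2889\right) + 45641\right) \left(-27464 - 6692\right) = \left(\left(\sqrt{1} + 2889\right) + 45641\right) \left(-27464 - 6692\right) = \left(\left(1 + 2889\right) + 45641\right) \left(-27464 - 6692\right) = \left(2890 + 45641\right) \left(-34156\right) = 48531 \left(-34156\right) = -1657624836$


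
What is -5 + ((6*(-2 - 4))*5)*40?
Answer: -7205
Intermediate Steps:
-5 + ((6*(-2 - 4))*5)*40 = -5 + ((6*(-6))*5)*40 = -5 - 36*5*40 = -5 - 180*40 = -5 - 7200 = -7205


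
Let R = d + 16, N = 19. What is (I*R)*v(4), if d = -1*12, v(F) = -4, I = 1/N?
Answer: -16/19 ≈ -0.84210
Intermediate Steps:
I = 1/19 ≈ 0.052632
d = -12
R = 4 (R = -12 + 16 = 4)
(I*R)*v(4) = ((1/19)*4)*(-4) = (4/19)*(-4) = -16/19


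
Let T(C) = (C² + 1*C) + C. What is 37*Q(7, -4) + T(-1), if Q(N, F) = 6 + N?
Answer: 480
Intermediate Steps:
T(C) = C² + 2*C (T(C) = (C² + C) + C = (C + C²) + C = C² + 2*C)
37*Q(7, -4) + T(-1) = 37*(6 + 7) - (2 - 1) = 37*13 - 1*1 = 481 - 1 = 480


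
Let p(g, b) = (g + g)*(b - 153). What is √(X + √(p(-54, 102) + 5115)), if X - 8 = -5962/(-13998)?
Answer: √(412752027 + 48986001*√10623)/6999 ≈ 10.559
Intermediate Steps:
p(g, b) = 2*g*(-153 + b) (p(g, b) = (2*g)*(-153 + b) = 2*g*(-153 + b))
X = 58973/6999 (X = 8 - 5962/(-13998) = 8 - 5962*(-1/13998) = 8 + 2981/6999 = 58973/6999 ≈ 8.4259)
√(X + √(p(-54, 102) + 5115)) = √(58973/6999 + √(2*(-54)*(-153 + 102) + 5115)) = √(58973/6999 + √(2*(-54)*(-51) + 5115)) = √(58973/6999 + √(5508 + 5115)) = √(58973/6999 + √10623)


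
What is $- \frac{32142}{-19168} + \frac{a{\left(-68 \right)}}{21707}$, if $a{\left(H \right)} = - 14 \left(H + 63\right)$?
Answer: $\frac{49932011}{29719984} \approx 1.6801$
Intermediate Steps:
$a{\left(H \right)} = -882 - 14 H$ ($a{\left(H \right)} = - 14 \left(63 + H\right) = -882 - 14 H$)
$- \frac{32142}{-19168} + \frac{a{\left(-68 \right)}}{21707} = - \frac{32142}{-19168} + \frac{-882 - -952}{21707} = \left(-32142\right) \left(- \frac{1}{19168}\right) + \left(-882 + 952\right) \frac{1}{21707} = \frac{16071}{9584} + 70 \cdot \frac{1}{21707} = \frac{16071}{9584} + \frac{10}{3101} = \frac{49932011}{29719984}$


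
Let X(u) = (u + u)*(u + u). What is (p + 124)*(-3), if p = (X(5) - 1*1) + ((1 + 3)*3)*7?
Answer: -921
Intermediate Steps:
X(u) = 4*u² (X(u) = (2*u)*(2*u) = 4*u²)
p = 183 (p = (4*5² - 1*1) + ((1 + 3)*3)*7 = (4*25 - 1) + (4*3)*7 = (100 - 1) + 12*7 = 99 + 84 = 183)
(p + 124)*(-3) = (183 + 124)*(-3) = 307*(-3) = -921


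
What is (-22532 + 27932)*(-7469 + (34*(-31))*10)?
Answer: -97248600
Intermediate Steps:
(-22532 + 27932)*(-7469 + (34*(-31))*10) = 5400*(-7469 - 1054*10) = 5400*(-7469 - 10540) = 5400*(-18009) = -97248600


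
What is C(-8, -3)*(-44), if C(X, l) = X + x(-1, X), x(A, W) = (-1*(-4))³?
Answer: -2464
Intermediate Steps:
x(A, W) = 64 (x(A, W) = 4³ = 64)
C(X, l) = 64 + X (C(X, l) = X + 64 = 64 + X)
C(-8, -3)*(-44) = (64 - 8)*(-44) = 56*(-44) = -2464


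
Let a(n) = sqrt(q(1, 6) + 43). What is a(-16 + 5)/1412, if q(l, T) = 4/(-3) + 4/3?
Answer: sqrt(43)/1412 ≈ 0.0046441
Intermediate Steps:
q(l, T) = 0 (q(l, T) = 4*(-1/3) + 4*(1/3) = -4/3 + 4/3 = 0)
a(n) = sqrt(43) (a(n) = sqrt(0 + 43) = sqrt(43))
a(-16 + 5)/1412 = sqrt(43)/1412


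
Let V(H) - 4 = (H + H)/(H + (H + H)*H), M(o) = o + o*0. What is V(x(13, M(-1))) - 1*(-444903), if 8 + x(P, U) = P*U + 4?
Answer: 14681929/33 ≈ 4.4491e+5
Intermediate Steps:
M(o) = o (M(o) = o + 0 = o)
x(P, U) = -4 + P*U (x(P, U) = -8 + (P*U + 4) = -8 + (4 + P*U) = -4 + P*U)
V(H) = 4 + 2*H/(H + 2*H**2) (V(H) = 4 + (H + H)/(H + (H + H)*H) = 4 + (2*H)/(H + (2*H)*H) = 4 + (2*H)/(H + 2*H**2) = 4 + 2*H/(H + 2*H**2))
V(x(13, M(-1))) - 1*(-444903) = 2*(3 + 4*(-4 + 13*(-1)))/(1 + 2*(-4 + 13*(-1))) - 1*(-444903) = 2*(3 + 4*(-4 - 13))/(1 + 2*(-4 - 13)) + 444903 = 2*(3 + 4*(-17))/(1 + 2*(-17)) + 444903 = 2*(3 - 68)/(1 - 34) + 444903 = 2*(-65)/(-33) + 444903 = 2*(-1/33)*(-65) + 444903 = 130/33 + 444903 = 14681929/33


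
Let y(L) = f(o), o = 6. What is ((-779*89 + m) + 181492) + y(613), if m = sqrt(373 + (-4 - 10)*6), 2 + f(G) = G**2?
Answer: 112212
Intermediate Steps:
f(G) = -2 + G**2
y(L) = 34 (y(L) = -2 + 6**2 = -2 + 36 = 34)
m = 17 (m = sqrt(373 - 14*6) = sqrt(373 - 84) = sqrt(289) = 17)
((-779*89 + m) + 181492) + y(613) = ((-779*89 + 17) + 181492) + 34 = ((-69331 + 17) + 181492) + 34 = (-69314 + 181492) + 34 = 112178 + 34 = 112212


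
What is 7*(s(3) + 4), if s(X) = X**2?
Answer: 91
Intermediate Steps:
7*(s(3) + 4) = 7*(3**2 + 4) = 7*(9 + 4) = 7*13 = 91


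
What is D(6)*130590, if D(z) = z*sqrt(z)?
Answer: 783540*sqrt(6) ≈ 1.9193e+6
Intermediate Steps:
D(z) = z**(3/2)
D(6)*130590 = 6**(3/2)*130590 = (6*sqrt(6))*130590 = 783540*sqrt(6)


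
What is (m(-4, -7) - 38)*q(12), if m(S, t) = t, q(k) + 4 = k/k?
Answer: 135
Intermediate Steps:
q(k) = -3 (q(k) = -4 + k/k = -4 + 1 = -3)
(m(-4, -7) - 38)*q(12) = (-7 - 38)*(-3) = -45*(-3) = 135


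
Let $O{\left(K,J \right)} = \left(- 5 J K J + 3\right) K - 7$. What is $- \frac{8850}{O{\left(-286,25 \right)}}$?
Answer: $\frac{590}{17040891} \approx 3.4623 \cdot 10^{-5}$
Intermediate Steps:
$O{\left(K,J \right)} = -7 + K \left(3 - 5 K J^{2}\right)$ ($O{\left(K,J \right)} = \left(- 5 J K J + 3\right) K - 7 = \left(- 5 K J^{2} + 3\right) K - 7 = \left(3 - 5 K J^{2}\right) K - 7 = K \left(3 - 5 K J^{2}\right) - 7 = -7 + K \left(3 - 5 K J^{2}\right)$)
$- \frac{8850}{O{\left(-286,25 \right)}} = - \frac{8850}{-7 + 3 \left(-286\right) - 5 \cdot 25^{2} \left(-286\right)^{2}} = - \frac{8850}{-7 - 858 - 3125 \cdot 81796} = - \frac{8850}{-7 - 858 - 255612500} = - \frac{8850}{-255613365} = \left(-8850\right) \left(- \frac{1}{255613365}\right) = \frac{590}{17040891}$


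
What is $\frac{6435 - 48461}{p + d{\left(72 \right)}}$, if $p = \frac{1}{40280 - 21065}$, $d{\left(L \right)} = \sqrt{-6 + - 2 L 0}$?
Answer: $\frac{807529590 i}{- i + 19215 \sqrt{6}} \approx -0.36452 + 17157.0 i$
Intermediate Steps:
$d{\left(L \right)} = i \sqrt{6}$ ($d{\left(L \right)} = \sqrt{-6 + 0} = \sqrt{-6} = i \sqrt{6}$)
$p = \frac{1}{19215} \approx 5.2043 \cdot 10^{-5}$
$\frac{6435 - 48461}{p + d{\left(72 \right)}} = \frac{6435 - 48461}{\frac{1}{19215} + i \sqrt{6}} = - \frac{42026}{\frac{1}{19215} + i \sqrt{6}}$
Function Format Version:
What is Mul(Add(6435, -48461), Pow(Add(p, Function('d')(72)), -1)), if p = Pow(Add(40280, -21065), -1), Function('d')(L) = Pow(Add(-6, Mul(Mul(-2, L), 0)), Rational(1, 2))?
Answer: Mul(807529590, I, Pow(Add(Mul(-1, I), Mul(19215, Pow(6, Rational(1, 2)))), -1)) ≈ Add(-0.36452, Mul(17157., I))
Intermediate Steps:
Function('d')(L) = Mul(I, Pow(6, Rational(1, 2))) (Function('d')(L) = Pow(Add(-6, 0), Rational(1, 2)) = Pow(-6, Rational(1, 2)) = Mul(I, Pow(6, Rational(1, 2))))
p = Rational(1, 19215) (p = Pow(19215, -1) = Rational(1, 19215) ≈ 5.2043e-5)
Mul(Add(6435, -48461), Pow(Add(p, Function('d')(72)), -1)) = Mul(Add(6435, -48461), Pow(Add(Rational(1, 19215), Mul(I, Pow(6, Rational(1, 2)))), -1)) = Mul(-42026, Pow(Add(Rational(1, 19215), Mul(I, Pow(6, Rational(1, 2)))), -1))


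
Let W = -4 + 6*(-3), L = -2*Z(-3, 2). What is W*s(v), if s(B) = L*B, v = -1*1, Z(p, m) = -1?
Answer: 44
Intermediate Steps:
v = -1
L = 2 (L = -2*(-1) = 2)
s(B) = 2*B
W = -22 (W = -4 - 18 = -22)
W*s(v) = -44*(-1) = -22*(-2) = 44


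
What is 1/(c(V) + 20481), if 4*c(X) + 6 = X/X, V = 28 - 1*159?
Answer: 4/81919 ≈ 4.8829e-5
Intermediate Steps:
V = -131 (V = 28 - 159 = -131)
c(X) = -5/4 (c(X) = -3/2 + (X/X)/4 = -3/2 + (¼)*1 = -3/2 + ¼ = -5/4)
1/(c(V) + 20481) = 1/(-5/4 + 20481) = 1/(81919/4) = 4/81919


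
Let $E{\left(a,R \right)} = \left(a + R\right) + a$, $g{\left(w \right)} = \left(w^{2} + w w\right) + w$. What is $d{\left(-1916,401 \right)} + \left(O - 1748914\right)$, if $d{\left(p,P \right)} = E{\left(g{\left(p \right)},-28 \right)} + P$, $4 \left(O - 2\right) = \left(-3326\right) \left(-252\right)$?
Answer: $13141391$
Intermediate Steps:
$g{\left(w \right)} = w + 2 w^{2}$ ($g{\left(w \right)} = \left(w^{2} + w^{2}\right) + w = 2 w^{2} + w = w + 2 w^{2}$)
$E{\left(a,R \right)} = R + 2 a$ ($E{\left(a,R \right)} = \left(R + a\right) + a = R + 2 a$)
$O = 209540$ ($O = 2 + \frac{\left(-3326\right) \left(-252\right)}{4} = 2 + \frac{1}{4} \cdot 838152 = 2 + 209538 = 209540$)
$d{\left(p,P \right)} = -28 + P + 2 p \left(1 + 2 p\right)$ ($d{\left(p,P \right)} = \left(-28 + 2 p \left(1 + 2 p\right)\right) + P = -28 + P + 2 p \left(1 + 2 p\right)$)
$d{\left(-1916,401 \right)} + \left(O - 1748914\right) = \left(-28 + 401 + 2 \left(-1916\right) \left(1 + 2 \left(-1916\right)\right)\right) + \left(209540 - 1748914\right) = \left(-28 + 401 + 2 \left(-1916\right) \left(1 - 3832\right)\right) - 1539374 = \left(-28 + 401 + 2 \left(-1916\right) \left(-3831\right)\right) - 1539374 = \left(-28 + 401 + 14680392\right) - 1539374 = 14680765 - 1539374 = 13141391$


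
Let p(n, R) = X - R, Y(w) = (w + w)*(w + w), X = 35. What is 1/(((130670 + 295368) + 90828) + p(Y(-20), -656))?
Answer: 1/517557 ≈ 1.9322e-6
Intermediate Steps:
Y(w) = 4*w² (Y(w) = (2*w)*(2*w) = 4*w²)
p(n, R) = 35 - R
1/(((130670 + 295368) + 90828) + p(Y(-20), -656)) = 1/(((130670 + 295368) + 90828) + (35 - 1*(-656))) = 1/((426038 + 90828) + (35 + 656)) = 1/(516866 + 691) = 1/517557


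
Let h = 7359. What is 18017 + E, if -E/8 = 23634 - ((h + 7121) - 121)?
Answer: -56183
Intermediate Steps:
E = -74200 (E = -8*(23634 - ((7359 + 7121) - 121)) = -8*(23634 - (14480 - 121)) = -8*(23634 - 1*14359) = -8*(23634 - 14359) = -8*9275 = -74200)
18017 + E = 18017 - 74200 = -56183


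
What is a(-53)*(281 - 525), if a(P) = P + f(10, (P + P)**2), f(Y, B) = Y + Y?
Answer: 8052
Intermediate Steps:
f(Y, B) = 2*Y
a(P) = 20 + P (a(P) = P + 2*10 = P + 20 = 20 + P)
a(-53)*(281 - 525) = (20 - 53)*(281 - 525) = -33*(-244) = 8052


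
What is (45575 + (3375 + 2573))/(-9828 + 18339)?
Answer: 51523/8511 ≈ 6.0537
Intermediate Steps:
(45575 + (3375 + 2573))/(-9828 + 18339) = (45575 + 5948)/8511 = 51523*(1/8511) = 51523/8511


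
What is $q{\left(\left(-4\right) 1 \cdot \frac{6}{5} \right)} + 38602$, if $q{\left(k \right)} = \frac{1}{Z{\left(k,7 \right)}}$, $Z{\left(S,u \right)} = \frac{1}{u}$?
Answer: $38609$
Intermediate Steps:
$q{\left(k \right)} = 7$ ($q{\left(k \right)} = \frac{1}{\frac{1}{7}} = 7$)
$q{\left(\left(-4\right) 1 \cdot \frac{6}{5} \right)} + 38602 = 7 + 38602 = 38609$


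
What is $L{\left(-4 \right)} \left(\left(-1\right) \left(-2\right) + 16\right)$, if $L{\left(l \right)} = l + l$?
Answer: $-144$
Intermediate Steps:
$L{\left(l \right)} = 2 l$
$L{\left(-4 \right)} \left(\left(-1\right) \left(-2\right) + 16\right) = 2 \left(-4\right) \left(\left(-1\right) \left(-2\right) + 16\right) = - 8 \left(2 + 16\right) = \left(-8\right) 18 = -144$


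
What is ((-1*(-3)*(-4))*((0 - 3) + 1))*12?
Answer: 288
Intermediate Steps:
((-1*(-3)*(-4))*((0 - 3) + 1))*12 = ((3*(-4))*(-3 + 1))*12 = -12*(-2)*12 = 24*12 = 288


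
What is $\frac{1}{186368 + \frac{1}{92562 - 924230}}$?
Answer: $\frac{831668}{154996301823} \approx 5.3657 \cdot 10^{-6}$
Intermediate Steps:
$\frac{1}{186368 + \frac{1}{92562 - 924230}} = \frac{1}{186368 + \frac{1}{-831668}} = \frac{1}{186368 - \frac{1}{831668}} = \frac{1}{\frac{154996301823}{831668}} = \frac{831668}{154996301823}$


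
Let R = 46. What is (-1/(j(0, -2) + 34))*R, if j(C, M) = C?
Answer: -23/17 ≈ -1.3529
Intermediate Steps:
(-1/(j(0, -2) + 34))*R = (-1/(0 + 34))*46 = (-1/34)*46 = ((1/34)*(-1))*46 = -1/34*46 = -23/17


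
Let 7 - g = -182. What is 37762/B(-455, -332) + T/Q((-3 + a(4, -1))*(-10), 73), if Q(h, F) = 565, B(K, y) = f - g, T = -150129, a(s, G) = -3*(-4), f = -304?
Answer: -95349127/278545 ≈ -342.31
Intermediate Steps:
g = 189 (g = 7 - 1*(-182) = 7 + 182 = 189)
a(s, G) = 12
B(K, y) = -493 (B(K, y) = -304 - 1*189 = -304 - 189 = -493)
37762/B(-455, -332) + T/Q((-3 + a(4, -1))*(-10), 73) = 37762/(-493) - 150129/565 = 37762*(-1/493) - 150129*1/565 = -37762/493 - 150129/565 = -95349127/278545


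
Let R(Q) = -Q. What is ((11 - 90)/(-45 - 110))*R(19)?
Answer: -1501/155 ≈ -9.6839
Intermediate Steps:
((11 - 90)/(-45 - 110))*R(19) = ((11 - 90)/(-45 - 110))*(-1*19) = -79/(-155)*(-19) = -79*(-1/155)*(-19) = (79/155)*(-19) = -1501/155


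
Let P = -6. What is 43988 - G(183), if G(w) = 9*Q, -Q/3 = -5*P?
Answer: 44798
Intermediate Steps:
Q = -90 (Q = -(-15)*(-6) = -3*30 = -90)
G(w) = -810 (G(w) = 9*(-90) = -810)
43988 - G(183) = 43988 - 1*(-810) = 43988 + 810 = 44798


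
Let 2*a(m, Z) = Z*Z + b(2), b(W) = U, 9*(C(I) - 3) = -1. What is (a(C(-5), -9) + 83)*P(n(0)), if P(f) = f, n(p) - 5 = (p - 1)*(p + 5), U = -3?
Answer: 0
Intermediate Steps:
C(I) = 26/9 (C(I) = 3 + (⅑)*(-1) = 3 - ⅑ = 26/9)
n(p) = 5 + (-1 + p)*(5 + p) (n(p) = 5 + (p - 1)*(p + 5) = 5 + (-1 + p)*(5 + p))
b(W) = -3
a(m, Z) = -3/2 + Z²/2 (a(m, Z) = (Z*Z - 3)/2 = (Z² - 3)/2 = (-3 + Z²)/2 = -3/2 + Z²/2)
(a(C(-5), -9) + 83)*P(n(0)) = ((-3/2 + (½)*(-9)²) + 83)*(0*(4 + 0)) = ((-3/2 + (½)*81) + 83)*(0*4) = ((-3/2 + 81/2) + 83)*0 = (39 + 83)*0 = 122*0 = 0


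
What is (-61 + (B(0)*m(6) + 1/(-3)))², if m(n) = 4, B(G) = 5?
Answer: 15376/9 ≈ 1708.4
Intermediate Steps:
(-61 + (B(0)*m(6) + 1/(-3)))² = (-61 + (5*4 + 1/(-3)))² = (-61 + (20 + 1*(-⅓)))² = (-61 + (20 - ⅓))² = (-61 + 59/3)² = (-124/3)² = 15376/9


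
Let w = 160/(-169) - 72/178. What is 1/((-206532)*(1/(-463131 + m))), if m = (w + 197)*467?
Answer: 1397921930/776611953 ≈ 1.8000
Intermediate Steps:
w = -20324/15041 (w = 160*(-1/169) - 72*1/178 = -160/169 - 36/89 = -20324/15041 ≈ -1.3512)
m = 1374265651/15041 (m = (-20324/15041 + 197)*467 = (2942753/15041)*467 = 1374265651/15041 ≈ 91368.)
1/((-206532)*(1/(-463131 + m))) = 1/((-206532)*(1/(-463131 + 1374265651/15041))) = -1/(206532*(1/(-5591687720/15041))) = -1/(206532*(-15041/5591687720)) = -1/206532*(-5591687720/15041) = 1397921930/776611953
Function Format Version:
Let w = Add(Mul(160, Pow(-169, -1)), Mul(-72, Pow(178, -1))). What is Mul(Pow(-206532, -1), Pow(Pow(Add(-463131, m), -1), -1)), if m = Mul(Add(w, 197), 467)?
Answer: Rational(1397921930, 776611953) ≈ 1.8000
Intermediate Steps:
w = Rational(-20324, 15041) (w = Add(Mul(160, Rational(-1, 169)), Mul(-72, Rational(1, 178))) = Add(Rational(-160, 169), Rational(-36, 89)) = Rational(-20324, 15041) ≈ -1.3512)
m = Rational(1374265651, 15041) (m = Mul(Add(Rational(-20324, 15041), 197), 467) = Mul(Rational(2942753, 15041), 467) = Rational(1374265651, 15041) ≈ 91368.)
Mul(Pow(-206532, -1), Pow(Pow(Add(-463131, m), -1), -1)) = Mul(Pow(-206532, -1), Pow(Pow(Add(-463131, Rational(1374265651, 15041)), -1), -1)) = Mul(Rational(-1, 206532), Pow(Pow(Rational(-5591687720, 15041), -1), -1)) = Mul(Rational(-1, 206532), Pow(Rational(-15041, 5591687720), -1)) = Mul(Rational(-1, 206532), Rational(-5591687720, 15041)) = Rational(1397921930, 776611953)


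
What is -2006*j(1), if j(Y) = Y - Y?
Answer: 0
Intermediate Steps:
j(Y) = 0
-2006*j(1) = -2006*0 = 0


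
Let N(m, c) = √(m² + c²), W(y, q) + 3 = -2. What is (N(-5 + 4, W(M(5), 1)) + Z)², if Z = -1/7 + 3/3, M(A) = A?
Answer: 1310/49 + 12*√26/7 ≈ 35.476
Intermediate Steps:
W(y, q) = -5 (W(y, q) = -3 - 2 = -5)
N(m, c) = √(c² + m²)
Z = 6/7 (Z = -1*⅐ + 3*(⅓) = -⅐ + 1 = 6/7 ≈ 0.85714)
(N(-5 + 4, W(M(5), 1)) + Z)² = (√((-5)² + (-5 + 4)²) + 6/7)² = (√(25 + (-1)²) + 6/7)² = (√(25 + 1) + 6/7)² = (√26 + 6/7)² = (6/7 + √26)²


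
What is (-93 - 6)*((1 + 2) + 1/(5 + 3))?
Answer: -2475/8 ≈ -309.38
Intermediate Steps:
(-93 - 6)*((1 + 2) + 1/(5 + 3)) = -99*(3 + 1/8) = -99*(3 + 1*(⅛)) = -99*(3 + ⅛) = -99*25/8 = -2475/8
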